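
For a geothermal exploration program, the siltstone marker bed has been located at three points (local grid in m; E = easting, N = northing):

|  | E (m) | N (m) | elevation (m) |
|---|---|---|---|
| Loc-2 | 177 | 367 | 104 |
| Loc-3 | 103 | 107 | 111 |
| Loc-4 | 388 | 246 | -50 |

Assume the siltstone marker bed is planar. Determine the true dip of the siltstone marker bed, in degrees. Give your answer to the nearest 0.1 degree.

Two edge vectors: Loc-2→Loc-3 = (-74, -260, 7), Loc-2→Loc-4 = (211, -121, -154).
Normal n = (Loc-2→Loc-3) × (Loc-2→Loc-4) = (40887, -9919, 63814).
So ∂z/∂E = −n_x/n_z = −0.64072 and ∂z/∂N = −n_y/n_z = 0.15544.
Gradient magnitude |∇z| = √(a² + b²) = √(0.41052 + 0.02416) = 0.65931.
True dip = arctan(0.65931) = 33.4°, dipping toward ESE (azimuth ≈ 104°).

33.4°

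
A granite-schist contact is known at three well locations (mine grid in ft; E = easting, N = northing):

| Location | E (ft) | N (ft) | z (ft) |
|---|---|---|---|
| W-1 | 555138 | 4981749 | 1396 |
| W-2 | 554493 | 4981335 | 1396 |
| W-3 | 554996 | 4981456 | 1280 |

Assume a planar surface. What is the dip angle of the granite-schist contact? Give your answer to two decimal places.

34.33°

Two edge vectors: W-1→W-2 = (-645, -414, 0), W-1→W-3 = (-142, -293, -116).
Normal n = (W-1→W-2) × (W-1→W-3) = (48024, -74820, 130197).
So ∂z/∂E = −n_x/n_z = −0.36886 and ∂z/∂N = −n_y/n_z = 0.57467.
Gradient magnitude |∇z| = √(a² + b²) = √(0.13606 + 0.33024) = 0.68286.
True dip = arctan(0.68286) = 34.33°, dipping toward SSE (azimuth ≈ 147°).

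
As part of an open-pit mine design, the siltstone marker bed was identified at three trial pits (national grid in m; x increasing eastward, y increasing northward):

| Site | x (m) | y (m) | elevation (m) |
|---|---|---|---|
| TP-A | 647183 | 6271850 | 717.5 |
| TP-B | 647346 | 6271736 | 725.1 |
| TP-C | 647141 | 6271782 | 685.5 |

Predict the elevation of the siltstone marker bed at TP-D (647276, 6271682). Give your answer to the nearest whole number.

690 m

Two edge vectors: TP-A→TP-B = (163, -114, 7.6), TP-A→TP-C = (-42, -68, -32).
Normal n = (TP-A→TP-B) × (TP-A→TP-C) = (4164.8, 4896.8, -15872).
So ∂z/∂x = −n_x/n_z = 0.26239919 and ∂z/∂y = −n_y/n_z = 0.30851815.
Intercept c from TP-A: 717.5 − 169820.30 − 1934979.53 = −2104082.33.
At (647276, 6271682): z = 169844.7 + 1934927.7 − 2104082.33 = 690.1 m.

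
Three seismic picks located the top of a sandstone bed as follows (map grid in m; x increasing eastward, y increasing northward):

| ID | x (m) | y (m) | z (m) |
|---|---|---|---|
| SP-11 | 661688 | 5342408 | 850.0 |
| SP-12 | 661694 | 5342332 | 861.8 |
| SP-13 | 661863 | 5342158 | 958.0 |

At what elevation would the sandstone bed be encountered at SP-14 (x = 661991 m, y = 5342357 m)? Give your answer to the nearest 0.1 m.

991.1 m

Two edge vectors: SP-11→SP-12 = (6, -76, 11.8), SP-11→SP-13 = (175, -250, 108).
Normal n = (SP-11→SP-12) × (SP-11→SP-13) = (-5258, 1417, 11800).
So ∂z/∂x = −n_x/n_z = 0.445593220 and ∂z/∂y = −n_y/n_z = −0.120084746.
Intercept c from SP-11: 850 − 294843.69 + 641541.71 = 347548.02.
At (661991, 5342357): z = 294978.7 − 641535.6 + 347548.02 = 991.1 m.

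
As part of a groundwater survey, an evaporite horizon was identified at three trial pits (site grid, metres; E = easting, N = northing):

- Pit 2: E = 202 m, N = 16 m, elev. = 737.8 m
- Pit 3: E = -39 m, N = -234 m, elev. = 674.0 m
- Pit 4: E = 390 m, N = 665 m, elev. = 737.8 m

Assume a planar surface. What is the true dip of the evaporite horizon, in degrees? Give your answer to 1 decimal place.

Two edge vectors: Pit 2→Pit 3 = (-241, -250, -63.8), Pit 2→Pit 4 = (188, 649, 0).
Normal n = (Pit 2→Pit 3) × (Pit 2→Pit 4) = (41406.2, -11994.4, -109409).
So ∂z/∂E = −n_x/n_z = 0.37845 and ∂z/∂N = −n_y/n_z = −0.10963.
Gradient magnitude |∇z| = √(a² + b²) = √(0.14323 + 0.01202) = 0.39401.
True dip = arctan(0.39401) = 21.5°, dipping toward WNW (azimuth ≈ 286°).

21.5°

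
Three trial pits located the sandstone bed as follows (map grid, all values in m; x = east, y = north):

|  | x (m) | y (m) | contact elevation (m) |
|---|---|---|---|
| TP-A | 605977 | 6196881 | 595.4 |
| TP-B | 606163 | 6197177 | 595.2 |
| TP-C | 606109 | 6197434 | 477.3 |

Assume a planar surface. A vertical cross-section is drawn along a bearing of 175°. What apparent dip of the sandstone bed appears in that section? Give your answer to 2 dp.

Two edge vectors: TP-A→TP-B = (186, 296, -0.2), TP-A→TP-C = (132, 553, -118.1).
Normal n = (TP-A→TP-B) × (TP-A→TP-C) = (-34847, 21940.2, 63786).
So ∂z/∂x = −n_x/n_z = 0.54631 and ∂z/∂y = −n_y/n_z = −0.34397.
Unit vector along 175° is (sin 175°, cos 175°) = (0.0872, -0.9962).
Slope in that direction = a·(0.0872) + b·(-0.9962) = 0.39027.
Apparent dip = arctan|0.39027| = 21.32° (true dip is 32.8°, so apparent ≤ true as expected).

21.32°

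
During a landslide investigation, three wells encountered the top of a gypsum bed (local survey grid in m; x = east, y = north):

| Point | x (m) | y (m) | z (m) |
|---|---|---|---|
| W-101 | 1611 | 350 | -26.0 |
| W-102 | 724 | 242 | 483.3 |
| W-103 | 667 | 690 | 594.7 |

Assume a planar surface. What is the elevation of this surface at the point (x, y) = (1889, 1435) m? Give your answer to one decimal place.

Two edge vectors: W-101→W-102 = (-887, -108, 509.3), W-101→W-103 = (-944, 340, 620.7).
Normal n = (W-101→W-102) × (W-101→W-103) = (-240197.6, 69781.7, -403532).
So ∂z/∂x = −n_x/n_z = −0.595238 and ∂z/∂y = −n_y/n_z = 0.172927.
Intercept c from W-101: -26 + 958.93 − 60.52 = 872.40.
At (1889, 1435): z = −1124.4 + 248.2 + 872.40 = -3.9 m.

-3.9 m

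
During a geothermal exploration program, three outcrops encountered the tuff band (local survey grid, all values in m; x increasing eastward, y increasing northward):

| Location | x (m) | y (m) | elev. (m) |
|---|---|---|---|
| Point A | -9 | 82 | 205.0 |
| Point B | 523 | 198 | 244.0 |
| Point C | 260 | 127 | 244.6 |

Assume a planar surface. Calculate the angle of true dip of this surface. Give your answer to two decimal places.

56.44°

Let the plane be z = a·x + b·y + c.
Point B−Point A: 532a + 116b = 39;  Point C−Point A: 269a + 45b = 39.6.
Solving gives a = 0.39078, b = −1.45597.
Gradient magnitude |∇z| = √(a² + b²) = √(0.15271 + 2.11986) = 1.50750.
True dip = arctan(1.50750) = 56.44°, dipping toward NNW (azimuth ≈ 345°).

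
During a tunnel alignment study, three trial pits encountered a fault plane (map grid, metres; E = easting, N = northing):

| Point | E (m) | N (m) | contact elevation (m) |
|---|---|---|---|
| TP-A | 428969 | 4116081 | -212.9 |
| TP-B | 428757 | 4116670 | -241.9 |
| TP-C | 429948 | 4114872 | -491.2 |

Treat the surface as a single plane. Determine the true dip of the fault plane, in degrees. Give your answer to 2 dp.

Two edge vectors: TP-A→TP-B = (-212, 589, -29), TP-A→TP-C = (979, -1209, -278.3).
Normal n = (TP-A→TP-B) × (TP-A→TP-C) = (-198979.7, -87390.6, -320323).
So ∂z/∂E = −n_x/n_z = −0.62118 and ∂z/∂N = −n_y/n_z = −0.27282.
Gradient magnitude |∇z| = √(a² + b²) = √(0.38587 + 0.07443) = 0.67845.
True dip = arctan(0.67845) = 34.16°, dipping toward ENE (azimuth ≈ 066°).

34.16°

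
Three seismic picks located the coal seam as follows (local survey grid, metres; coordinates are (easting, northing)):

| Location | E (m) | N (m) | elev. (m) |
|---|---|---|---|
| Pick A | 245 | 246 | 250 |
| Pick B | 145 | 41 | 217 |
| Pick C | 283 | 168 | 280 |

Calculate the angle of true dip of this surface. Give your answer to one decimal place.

Two edge vectors: Pick A→Pick B = (-100, -205, -33), Pick A→Pick C = (38, -78, 30).
Normal n = (Pick A→Pick B) × (Pick A→Pick C) = (-8724, 1746, 15590).
So ∂z/∂E = −n_x/n_z = 0.55959 and ∂z/∂N = −n_y/n_z = −0.11199.
Gradient magnitude |∇z| = √(a² + b²) = √(0.31314 + 0.01254) = 0.57069.
True dip = arctan(0.57069) = 29.7°, dipping toward WNW (azimuth ≈ 281°).

29.7°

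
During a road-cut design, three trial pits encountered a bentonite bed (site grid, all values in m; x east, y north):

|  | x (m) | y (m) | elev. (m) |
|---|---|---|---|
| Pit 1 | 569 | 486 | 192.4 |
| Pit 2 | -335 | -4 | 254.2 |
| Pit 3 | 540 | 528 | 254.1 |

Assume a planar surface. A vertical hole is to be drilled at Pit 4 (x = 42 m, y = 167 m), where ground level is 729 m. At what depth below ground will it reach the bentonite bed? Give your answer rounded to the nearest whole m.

Let the plane be z = a·x + b·y + c.
Pit 2−Pit 1: −904a − 490b = 61.8;  Pit 3−Pit 1: −29a + 42b = 61.7.
Solving gives a = −0.62917, b = 1.03462.
Then c = 192.4 − a·569 − b·486 = 47.57.
At (42, 167): z_contact = −26.4 + 172.8 + 47.57 = 193.9 m.
Depth below ground = 729 − 193.9 = 535 m.

535 m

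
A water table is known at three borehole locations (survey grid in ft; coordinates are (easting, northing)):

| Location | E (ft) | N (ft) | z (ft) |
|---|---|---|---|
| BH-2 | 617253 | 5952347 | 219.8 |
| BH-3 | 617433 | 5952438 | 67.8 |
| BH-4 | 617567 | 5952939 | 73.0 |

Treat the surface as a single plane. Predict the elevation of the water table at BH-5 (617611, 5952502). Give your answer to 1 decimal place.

-89.6 ft

Two edge vectors: BH-2→BH-3 = (180, 91, -152), BH-2→BH-4 = (314, 592, -146.8).
Normal n = (BH-2→BH-3) × (BH-2→BH-4) = (76625.2, -21304, 77986).
So ∂z/∂E = −n_x/n_z = −0.982550714 and ∂z/∂N = −n_y/n_z = 0.273177237.
Intercept c from BH-2: 219.8 + 606482.38 − 1626045.71 = −1019343.53.
At (617611, 5952502): z = −606834.1 + 1626088.0 − 1019343.53 = -89.6 ft.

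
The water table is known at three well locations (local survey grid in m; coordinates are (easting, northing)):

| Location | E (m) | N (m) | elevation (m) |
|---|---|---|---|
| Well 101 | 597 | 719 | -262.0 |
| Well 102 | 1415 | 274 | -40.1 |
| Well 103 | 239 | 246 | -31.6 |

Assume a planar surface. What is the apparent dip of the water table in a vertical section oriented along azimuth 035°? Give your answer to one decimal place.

21.8°

Let the plane be z = a·E + b·N + c.
Well 102−Well 101: 818a − 445b = 221.9;  Well 103−Well 101: −358a − 473b = 230.4.
Solving gives a = 0.00445, b = −0.49047.
Unit vector along 035° is (sin 35°, cos 35°) = (0.5736, 0.8192).
Slope in that direction = a·(0.5736) + b·(0.8192) = −0.39922.
Apparent dip = arctan|0.39922| = 21.8° (true dip is 26.1°, so apparent ≤ true as expected).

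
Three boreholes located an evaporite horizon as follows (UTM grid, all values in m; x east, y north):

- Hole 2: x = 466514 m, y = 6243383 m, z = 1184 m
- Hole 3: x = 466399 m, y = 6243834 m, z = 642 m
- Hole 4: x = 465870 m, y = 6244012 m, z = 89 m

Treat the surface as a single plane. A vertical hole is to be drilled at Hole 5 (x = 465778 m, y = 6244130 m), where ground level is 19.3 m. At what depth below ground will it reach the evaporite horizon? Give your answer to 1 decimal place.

115.5 m

Let the plane be z = a·x + b·y + c.
Hole 3−Hole 2: −115a + 451b = −542;  Hole 4−Hole 2: −644a + 629b = −1095.
Solving gives a = 0.701149425, b = −1.022988506.
Then c = 1184 − a·466514 − b·6243383 = 6060997.02.
At (465778, 6244130): z_contact = 326579.98 − 6387673.22 + 6060997.02 = -96.22 m.
Depth below ground = 19.3 − (-96.22) = 115.5 m.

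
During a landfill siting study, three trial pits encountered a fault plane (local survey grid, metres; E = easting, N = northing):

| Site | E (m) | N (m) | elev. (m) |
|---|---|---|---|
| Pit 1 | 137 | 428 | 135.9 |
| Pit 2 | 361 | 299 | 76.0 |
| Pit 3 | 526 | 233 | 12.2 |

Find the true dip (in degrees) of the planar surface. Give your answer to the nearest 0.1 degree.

43.4°

Two edge vectors: Pit 1→Pit 2 = (224, -129, -59.9), Pit 1→Pit 3 = (389, -195, -123.7).
Normal n = (Pit 1→Pit 2) × (Pit 1→Pit 3) = (4276.8, 4407.7, 6501).
So ∂z/∂E = −n_x/n_z = −0.65787 and ∂z/∂N = −n_y/n_z = −0.67800.
Gradient magnitude |∇z| = √(a² + b²) = √(0.43279 + 0.45969) = 0.94471.
True dip = arctan(0.94471) = 43.4°, dipping toward NE (azimuth ≈ 044°).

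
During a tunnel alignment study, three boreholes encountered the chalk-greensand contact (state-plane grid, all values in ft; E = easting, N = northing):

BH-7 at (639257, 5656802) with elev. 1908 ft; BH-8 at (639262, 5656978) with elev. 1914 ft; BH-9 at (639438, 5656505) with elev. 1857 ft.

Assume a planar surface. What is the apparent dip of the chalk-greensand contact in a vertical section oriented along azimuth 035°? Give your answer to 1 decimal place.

5.2°

Let the plane be z = a·E + b·N + c.
BH-8−BH-7: 5a + 176b = 6;  BH-9−BH-7: 181a − 297b = −51.
Solving gives a = −0.21577, b = 0.04022.
Unit vector along 035° is (sin 35°, cos 35°) = (0.5736, 0.8192).
Slope in that direction = a·(0.5736) + b·(0.8192) = −0.09081.
Apparent dip = arctan|0.09081| = 5.2° (true dip is 12.4°, so apparent ≤ true as expected).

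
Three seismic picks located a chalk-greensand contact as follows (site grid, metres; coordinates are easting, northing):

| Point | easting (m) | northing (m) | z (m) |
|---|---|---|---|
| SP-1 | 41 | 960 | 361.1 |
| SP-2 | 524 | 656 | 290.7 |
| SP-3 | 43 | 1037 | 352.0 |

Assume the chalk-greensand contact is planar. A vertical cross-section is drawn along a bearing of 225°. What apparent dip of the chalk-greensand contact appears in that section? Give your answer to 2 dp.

Let the plane be z = a·easting + b·northing + c.
SP-2−SP-1: 483a − 304b = −70.4;  SP-3−SP-1: 2a + 77b = −9.1.
Solving gives a = −0.21660, b = −0.11256.
Unit vector along 225° is (sin 225°, cos 225°) = (-0.7071, -0.7071).
Slope in that direction = a·(-0.7071) + b·(-0.7071) = 0.23275.
Apparent dip = arctan|0.23275| = 13.10° (true dip is 13.7°, so apparent ≤ true as expected).

13.10°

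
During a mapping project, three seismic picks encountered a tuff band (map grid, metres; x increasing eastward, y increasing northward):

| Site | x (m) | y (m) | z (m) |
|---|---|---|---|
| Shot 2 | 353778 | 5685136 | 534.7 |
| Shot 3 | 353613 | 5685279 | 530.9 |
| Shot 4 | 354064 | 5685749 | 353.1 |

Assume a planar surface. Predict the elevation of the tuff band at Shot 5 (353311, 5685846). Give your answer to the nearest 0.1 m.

Let the plane be z = a·x + b·y + c.
Shot 3−Shot 2: −165a + 143b = −3.8;  Shot 4−Shot 2: 286a + 613b = −181.6.
Solving gives a = −0.166424252, b = −0.218601409.
Then c = 534.7 − a·353778 − b·5685136 = 1302190.68.
At (353311, 5685846): z = −58799.5 − 1242933.9 + 1302190.68 = 457.2 m.

457.2 m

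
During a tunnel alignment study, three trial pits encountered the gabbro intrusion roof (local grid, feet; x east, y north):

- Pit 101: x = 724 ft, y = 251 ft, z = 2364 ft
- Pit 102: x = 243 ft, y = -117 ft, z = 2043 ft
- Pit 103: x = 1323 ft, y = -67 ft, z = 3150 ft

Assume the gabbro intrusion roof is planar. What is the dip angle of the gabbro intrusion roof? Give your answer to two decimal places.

Two edge vectors: Pit 101→Pit 102 = (-481, -368, -321), Pit 101→Pit 103 = (599, -318, 786).
Normal n = (Pit 101→Pit 102) × (Pit 101→Pit 103) = (-391326, 185787, 373390).
So ∂z/∂x = −n_x/n_z = 1.04804 and ∂z/∂y = −n_y/n_z = −0.49757.
Gradient magnitude |∇z| = √(a² + b²) = √(1.09838 + 0.24757) = 1.16015.
True dip = arctan(1.16015) = 49.24°, dipping toward WNW (azimuth ≈ 295°).

49.24°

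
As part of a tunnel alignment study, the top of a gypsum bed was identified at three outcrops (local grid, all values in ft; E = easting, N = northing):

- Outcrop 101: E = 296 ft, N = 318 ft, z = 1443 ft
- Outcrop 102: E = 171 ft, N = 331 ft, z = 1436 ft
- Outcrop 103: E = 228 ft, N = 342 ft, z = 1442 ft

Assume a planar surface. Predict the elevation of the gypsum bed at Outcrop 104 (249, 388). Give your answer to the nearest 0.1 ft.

1451.2 ft

Let the plane be z = a·E + b·N + c.
Outcrop 102−Outcrop 101: −125a + 13b = −7;  Outcrop 103−Outcrop 101: −68a + 24b = −1.
Solving gives a = 0.07325, b = 0.16588.
Then c = 1443 − a·296 − b·318 = 1368.57.
At (249, 388): z = 18.2 + 64.4 + 1368.57 = 1451.2 ft.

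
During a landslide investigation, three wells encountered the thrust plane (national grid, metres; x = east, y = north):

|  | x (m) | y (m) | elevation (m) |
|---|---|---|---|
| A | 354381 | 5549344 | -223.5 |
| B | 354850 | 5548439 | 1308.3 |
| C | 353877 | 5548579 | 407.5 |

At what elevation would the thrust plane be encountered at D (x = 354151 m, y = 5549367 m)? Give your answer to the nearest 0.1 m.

Let the plane be z = a·x + b·y + c.
B−A: 469a − 905b = 1531.8;  C−A: −504a − 765b = 631.
Solving gives a = 0.737229493, b = −1.310540738.
Then c = -223.5 − a·354381 − b·5549344 = 7011157.76.
At (354151, 5549367): z = 261090.6 − 7272671.5 + 7011157.76 = -423.2 m.

-423.2 m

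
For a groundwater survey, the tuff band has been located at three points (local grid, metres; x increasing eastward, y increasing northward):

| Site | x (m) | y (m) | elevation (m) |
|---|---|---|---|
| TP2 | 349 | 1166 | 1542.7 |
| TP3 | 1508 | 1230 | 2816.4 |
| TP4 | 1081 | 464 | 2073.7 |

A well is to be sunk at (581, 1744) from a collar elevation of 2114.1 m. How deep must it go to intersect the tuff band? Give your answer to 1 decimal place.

Two edge vectors: TP2→TP3 = (1159, 64, 1273.7), TP2→TP4 = (732, -702, 531).
Normal n = (TP2→TP3) × (TP2→TP4) = (928121.4, 316919.4, -860466).
So ∂z/∂x = −n_x/n_z = 1.078626 and ∂z/∂y = −n_y/n_z = 0.368311.
Intercept c from TP2: 1542.7 − 376.44 − 429.45 = 736.81.
At (581, 1744): z_contact = 626.68 + 642.34 + 736.81 = 2005.83 m.
Depth below ground = 2114.1 − 2005.83 = 108.3 m.

108.3 m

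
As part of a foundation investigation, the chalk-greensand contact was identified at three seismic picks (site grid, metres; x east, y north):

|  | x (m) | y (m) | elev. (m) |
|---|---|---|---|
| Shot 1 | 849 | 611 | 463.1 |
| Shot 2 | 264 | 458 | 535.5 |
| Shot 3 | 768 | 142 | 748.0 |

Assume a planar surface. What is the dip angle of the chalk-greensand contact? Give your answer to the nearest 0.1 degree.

Let the plane be z = a·x + b·y + c.
Shot 2−Shot 1: −585a − 153b = 72.4;  Shot 3−Shot 1: −81a − 469b = 284.9.
Solving gives a = 0.03678, b = −0.61381.
Gradient magnitude |∇z| = √(a² + b²) = √(0.00135 + 0.37677) = 0.61491.
True dip = arctan(0.61491) = 31.6°, dipping toward N (azimuth ≈ 357°).

31.6°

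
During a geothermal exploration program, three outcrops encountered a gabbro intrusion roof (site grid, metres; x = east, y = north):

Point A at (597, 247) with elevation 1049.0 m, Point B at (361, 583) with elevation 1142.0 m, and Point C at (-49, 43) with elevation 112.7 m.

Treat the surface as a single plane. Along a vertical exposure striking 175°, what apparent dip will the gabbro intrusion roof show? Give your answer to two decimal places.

Two edge vectors: Point A→Point B = (-236, 336, 93), Point A→Point C = (-646, -204, -936.3).
Normal n = (Point A→Point B) × (Point A→Point C) = (-295624.8, -281044.8, 265200).
So ∂z/∂x = −n_x/n_z = 1.11472 and ∂z/∂y = −n_y/n_z = 1.05975.
Unit vector along 175° is (sin 175°, cos 175°) = (0.0872, -0.9962).
Slope in that direction = a·(0.0872) + b·(-0.9962) = −0.95856.
Apparent dip = arctan|0.95856| = 43.79° (true dip is 57.0°, so apparent ≤ true as expected).

43.79°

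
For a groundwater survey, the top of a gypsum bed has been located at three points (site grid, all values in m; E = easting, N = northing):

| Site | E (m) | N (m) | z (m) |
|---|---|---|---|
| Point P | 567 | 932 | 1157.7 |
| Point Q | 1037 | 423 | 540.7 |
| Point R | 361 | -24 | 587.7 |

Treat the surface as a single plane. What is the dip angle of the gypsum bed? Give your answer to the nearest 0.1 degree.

41.8°

Two edge vectors: Point P→Point Q = (470, -509, -617), Point P→Point R = (-206, -956, -570).
Normal n = (Point P→Point Q) × (Point P→Point R) = (-299722, 395002, -554174).
So ∂z/∂E = −n_x/n_z = −0.54084 and ∂z/∂N = −n_y/n_z = 0.71278.
Gradient magnitude |∇z| = √(a² + b²) = √(0.29251 + 0.50805) = 0.89474.
True dip = arctan(0.89474) = 41.8°, dipping toward SE (azimuth ≈ 143°).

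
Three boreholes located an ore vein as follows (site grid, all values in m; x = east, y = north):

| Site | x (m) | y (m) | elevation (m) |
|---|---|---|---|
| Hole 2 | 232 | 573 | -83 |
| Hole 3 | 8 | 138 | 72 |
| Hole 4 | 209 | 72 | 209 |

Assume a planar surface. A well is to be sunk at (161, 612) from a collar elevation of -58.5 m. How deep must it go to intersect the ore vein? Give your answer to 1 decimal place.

Let the plane be z = a·x + b·y + c.
Hole 3−Hole 2: −224a − 435b = 155;  Hole 4−Hole 2: −23a − 501b = 292.
Solving gives a = 0.48293, b = −0.60500.
Then c = -83 − a·232 − b·573 = 151.63.
At (161, 612): z_contact = 77.75 − 370.26 + 151.63 = -140.88 m.
Depth below ground = -58.5 − (-140.88) = 82.4 m.

82.4 m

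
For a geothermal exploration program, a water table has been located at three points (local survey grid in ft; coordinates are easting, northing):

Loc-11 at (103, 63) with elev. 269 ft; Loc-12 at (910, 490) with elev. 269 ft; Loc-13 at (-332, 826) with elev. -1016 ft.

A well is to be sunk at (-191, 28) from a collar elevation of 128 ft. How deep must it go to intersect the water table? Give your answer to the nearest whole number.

15 ft

Two edge vectors: Loc-11→Loc-12 = (807, 427, 0), Loc-11→Loc-13 = (-435, 763, -1285).
Normal n = (Loc-11→Loc-12) × (Loc-11→Loc-13) = (-548695, 1036995, 801486).
So ∂z/∂easting = −n_x/n_z = 0.68460 and ∂z/∂northing = −n_y/n_z = −1.29384.
Intercept c from Loc-11: 269 − 70.51 + 81.51 = 280.00.
At (-191, 28): z_contact = −130.8 − 36.2 + 280.00 = 113.0 ft.
Depth below ground = 128 − 113.0 = 15 ft.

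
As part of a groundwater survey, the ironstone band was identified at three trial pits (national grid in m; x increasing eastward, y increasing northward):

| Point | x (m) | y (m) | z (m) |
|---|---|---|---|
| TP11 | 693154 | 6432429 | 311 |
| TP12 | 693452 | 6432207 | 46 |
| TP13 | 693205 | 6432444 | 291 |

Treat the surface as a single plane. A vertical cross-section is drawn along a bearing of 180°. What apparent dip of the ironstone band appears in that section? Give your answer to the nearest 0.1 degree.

25.6°

Let the plane be z = a·x + b·y + c.
TP12−TP11: 298a − 222b = −265;  TP13−TP11: 51a + 15b = −20.
Solving gives a = −0.53286, b = 0.47841.
Unit vector along 180° is (sin 180°, cos 180°) = (0.0000, -1.0000).
Slope in that direction = a·(0.0000) + b·(-1.0000) = −0.47841.
Apparent dip = arctan|0.47841| = 25.6° (true dip is 35.6°, so apparent ≤ true as expected).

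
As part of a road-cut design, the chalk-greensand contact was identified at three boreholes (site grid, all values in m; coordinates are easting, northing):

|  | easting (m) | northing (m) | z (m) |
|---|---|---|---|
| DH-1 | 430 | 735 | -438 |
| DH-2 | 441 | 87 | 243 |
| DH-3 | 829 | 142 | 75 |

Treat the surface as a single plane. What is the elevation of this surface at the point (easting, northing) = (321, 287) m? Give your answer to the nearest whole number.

66 m

Let the plane be z = a·easting + b·northing + c.
DH-2−DH-1: 11a − 648b = 681;  DH-3−DH-1: 399a − 593b = 513.
Solving gives a = −0.28334, b = −1.05574.
Then c = -438 − a·430 − b·735 = 459.80.
At (321, 287): z = −91.0 − 303.0 + 459.80 = 65.9 m.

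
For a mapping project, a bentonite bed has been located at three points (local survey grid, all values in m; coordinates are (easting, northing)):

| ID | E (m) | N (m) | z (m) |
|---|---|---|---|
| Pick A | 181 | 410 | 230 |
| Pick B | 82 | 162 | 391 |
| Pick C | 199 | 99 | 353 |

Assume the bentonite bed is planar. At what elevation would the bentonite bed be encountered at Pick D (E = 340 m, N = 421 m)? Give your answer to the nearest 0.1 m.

137.0 m

Let the plane be z = a·E + b·N + c.
Pick B−Pick A: −99a − 248b = 161;  Pick C−Pick A: 18a − 311b = 123.
Solving gives a = −0.55504, b = −0.42762.
Then c = 230 − a·181 − b·410 = 505.79.
At (340, 421): z = −188.7 − 180.0 + 505.79 = 137.0 m.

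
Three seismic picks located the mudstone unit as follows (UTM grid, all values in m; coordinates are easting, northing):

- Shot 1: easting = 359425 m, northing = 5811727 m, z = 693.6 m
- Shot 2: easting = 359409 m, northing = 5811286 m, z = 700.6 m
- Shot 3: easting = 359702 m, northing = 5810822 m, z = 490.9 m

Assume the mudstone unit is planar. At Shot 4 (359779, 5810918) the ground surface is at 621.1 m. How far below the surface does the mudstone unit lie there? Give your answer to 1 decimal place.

183.2 m

Two edge vectors: Shot 1→Shot 2 = (-16, -441, 7), Shot 1→Shot 3 = (277, -905, -202.7).
Normal n = (Shot 1→Shot 2) × (Shot 1→Shot 3) = (95725.7, -1304.2, 136637).
So ∂z/∂easting = −n_x/n_z = −0.700584029 and ∂z/∂northing = −n_y/n_z = 0.009544999.
Intercept c from Shot 1: 693.6 + 251807.41 − 55472.93 = 197028.09.
At (359779, 5810918): z_contact = −252055.42 + 55465.21 + 197028.09 = 437.87 m.
Depth below ground = 621.1 − 437.87 = 183.2 m.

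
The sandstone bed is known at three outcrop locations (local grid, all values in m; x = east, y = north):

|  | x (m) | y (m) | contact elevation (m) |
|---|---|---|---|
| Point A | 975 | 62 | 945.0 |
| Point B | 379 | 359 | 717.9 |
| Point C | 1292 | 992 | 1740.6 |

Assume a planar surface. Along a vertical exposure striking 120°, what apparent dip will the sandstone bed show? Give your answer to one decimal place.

Let the plane be z = a·x + b·y + c.
Point B−Point A: −596a + 297b = −227.1;  Point C−Point A: 317a + 930b = 795.6.
Solving gives a = 0.69012, b = 0.62025.
Unit vector along 120° is (sin 120°, cos 120°) = (0.8660, -0.5000).
Slope in that direction = a·(0.8660) + b·(-0.5000) = 0.28754.
Apparent dip = arctan|0.28754| = 16.0° (true dip is 42.9°, so apparent ≤ true as expected).

16.0°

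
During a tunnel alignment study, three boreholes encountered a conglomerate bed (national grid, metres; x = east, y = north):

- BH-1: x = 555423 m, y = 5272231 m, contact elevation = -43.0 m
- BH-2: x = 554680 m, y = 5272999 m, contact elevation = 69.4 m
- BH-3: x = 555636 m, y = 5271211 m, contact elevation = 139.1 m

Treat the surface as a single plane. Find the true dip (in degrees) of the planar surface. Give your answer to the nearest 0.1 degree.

Two edge vectors: BH-1→BH-2 = (-743, 768, 112.4), BH-1→BH-3 = (213, -1020, 182.1).
Normal n = (BH-1→BH-2) × (BH-1→BH-3) = (254500.8, 159241.5, 594276).
So ∂z/∂x = −n_x/n_z = −0.42825 and ∂z/∂y = −n_y/n_z = −0.26796.
Gradient magnitude |∇z| = √(a² + b²) = √(0.18340 + 0.07180) = 0.50518.
True dip = arctan(0.50518) = 26.8°, dipping toward ENE (azimuth ≈ 058°).

26.8°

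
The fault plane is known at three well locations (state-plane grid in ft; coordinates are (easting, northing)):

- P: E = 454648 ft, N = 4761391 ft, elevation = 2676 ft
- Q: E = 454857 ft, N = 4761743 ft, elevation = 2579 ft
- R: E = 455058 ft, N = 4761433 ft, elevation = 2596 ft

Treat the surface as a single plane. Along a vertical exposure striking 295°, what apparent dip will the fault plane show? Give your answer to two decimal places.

Let the plane be z = a·E + b·N + c.
Q−P: 209a + 352b = −97;  R−P: 410a + 42b = −80.
Solving gives a = −0.17770, b = −0.17006.
Unit vector along 295° is (sin 295°, cos 295°) = (-0.9063, 0.4226).
Slope in that direction = a·(-0.9063) + b·(0.4226) = 0.08918.
Apparent dip = arctan|0.08918| = 5.10° (true dip is 13.8°, so apparent ≤ true as expected).

5.10°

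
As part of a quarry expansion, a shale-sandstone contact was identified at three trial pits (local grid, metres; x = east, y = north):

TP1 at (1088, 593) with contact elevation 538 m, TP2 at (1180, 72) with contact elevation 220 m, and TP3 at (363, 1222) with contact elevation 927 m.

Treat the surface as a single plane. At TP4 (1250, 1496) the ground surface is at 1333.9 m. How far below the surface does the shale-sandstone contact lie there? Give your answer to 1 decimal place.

247.4 m

Two edge vectors: TP1→TP2 = (92, -521, -318), TP1→TP3 = (-725, 629, 389).
Normal n = (TP1→TP2) × (TP1→TP3) = (-2647, 194762, -319857).
So ∂z/∂x = −n_x/n_z = −0.008276 and ∂z/∂y = −n_y/n_z = 0.608903.
Intercept c from TP1: 538 + 9.00 − 361.08 = 185.92.
At (1250, 1496): z_contact = −10.34 + 910.92 + 185.92 = 1086.50 m.
Depth below ground = 1333.9 − 1086.50 = 247.4 m.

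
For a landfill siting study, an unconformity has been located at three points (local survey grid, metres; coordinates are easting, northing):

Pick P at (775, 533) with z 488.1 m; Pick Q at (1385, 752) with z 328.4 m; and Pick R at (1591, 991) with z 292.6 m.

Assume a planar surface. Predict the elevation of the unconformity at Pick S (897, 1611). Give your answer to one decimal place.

569.8 m

Let the plane be z = a·easting + b·northing + c.
Pick Q−Pick P: 610a + 219b = −159.7;  Pick R−Pick P: 816a + 458b = −195.5.
Solving gives a = −0.301245, b = 0.109859.
Then c = 488.1 − a·775 − b·533 = 663.01.
At (897, 1611): z = −270.2 + 177.0 + 663.01 = 569.8 m.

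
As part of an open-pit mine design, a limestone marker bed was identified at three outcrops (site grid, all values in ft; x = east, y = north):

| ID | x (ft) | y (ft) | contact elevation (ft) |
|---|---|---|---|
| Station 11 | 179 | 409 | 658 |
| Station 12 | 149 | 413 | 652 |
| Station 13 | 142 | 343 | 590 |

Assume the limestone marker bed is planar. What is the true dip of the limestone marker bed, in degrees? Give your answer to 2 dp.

42.31°

Let the plane be z = a·x + b·y + c.
Station 12−Station 11: −30a + 4b = −6;  Station 13−Station 11: −37a − 66b = −68.
Solving gives a = 0.31391, b = 0.85432.
Gradient magnitude |∇z| = √(a² + b²) = √(0.09854 + 0.72987) = 0.91017.
True dip = arctan(0.91017) = 42.31°, dipping toward SSW (azimuth ≈ 200°).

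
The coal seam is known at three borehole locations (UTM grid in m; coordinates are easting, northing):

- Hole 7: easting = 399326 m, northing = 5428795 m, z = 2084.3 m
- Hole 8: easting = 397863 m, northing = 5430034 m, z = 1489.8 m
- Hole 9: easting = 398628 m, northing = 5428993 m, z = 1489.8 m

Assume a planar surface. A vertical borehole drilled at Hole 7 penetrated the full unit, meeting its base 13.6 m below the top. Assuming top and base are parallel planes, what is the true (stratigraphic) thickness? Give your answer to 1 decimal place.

Let the plane be z = a·easting + b·northing + c.
Hole 8−Hole 7: −1463a + 1239b = −594.5;  Hole 9−Hole 7: −698a + 198b = −594.5.
Solving gives a = 1.07603, b = 0.79074.
|∇z| = √(a²+b²) = 1.33533, so dip δ = arctan(1.33533) = 53.17°.
True thickness = vertical thickness × cos δ = 13.6 × cos 53.17° = 8.2 m.

8.2 m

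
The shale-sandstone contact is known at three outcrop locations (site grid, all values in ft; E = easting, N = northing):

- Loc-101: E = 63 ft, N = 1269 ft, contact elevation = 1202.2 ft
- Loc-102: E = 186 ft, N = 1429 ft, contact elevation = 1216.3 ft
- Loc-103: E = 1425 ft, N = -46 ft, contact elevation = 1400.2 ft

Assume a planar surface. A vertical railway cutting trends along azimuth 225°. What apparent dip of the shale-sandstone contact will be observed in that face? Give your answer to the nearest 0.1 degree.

Two edge vectors: Loc-101→Loc-102 = (123, 160, 14.1), Loc-101→Loc-103 = (1362, -1315, 198).
Normal n = (Loc-101→Loc-102) × (Loc-101→Loc-103) = (50221.5, -5149.8, -379665).
So ∂z/∂E = −n_x/n_z = 0.13228 and ∂z/∂N = −n_y/n_z = −0.01356.
Unit vector along 225° is (sin 225°, cos 225°) = (-0.7071, -0.7071).
Slope in that direction = a·(-0.7071) + b·(-0.7071) = −0.08394.
Apparent dip = arctan|0.08394| = 4.8° (true dip is 7.6°, so apparent ≤ true as expected).

4.8°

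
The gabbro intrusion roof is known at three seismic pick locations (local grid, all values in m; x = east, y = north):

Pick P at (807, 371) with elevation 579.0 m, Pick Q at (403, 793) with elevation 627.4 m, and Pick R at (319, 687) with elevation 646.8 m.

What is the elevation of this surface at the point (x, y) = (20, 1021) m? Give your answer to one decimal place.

Two edge vectors: Pick P→Pick Q = (-404, 422, 48.4), Pick P→Pick R = (-488, 316, 67.8).
Normal n = (Pick P→Pick Q) × (Pick P→Pick R) = (13317.2, 3772, 78272).
So ∂z/∂x = −n_x/n_z = −0.170140 and ∂z/∂y = −n_y/n_z = −0.048191.
Intercept c from Pick P: 579 + 137.30 + 17.88 = 734.18.
At (20, 1021): z = −3.4 − 49.2 + 734.18 = 681.6 m.

681.6 m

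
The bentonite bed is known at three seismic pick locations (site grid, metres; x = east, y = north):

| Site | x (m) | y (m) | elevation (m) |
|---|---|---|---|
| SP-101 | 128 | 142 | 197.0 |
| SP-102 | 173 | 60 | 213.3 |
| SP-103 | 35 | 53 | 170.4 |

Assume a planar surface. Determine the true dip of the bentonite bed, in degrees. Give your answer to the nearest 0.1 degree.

Two edge vectors: SP-101→SP-102 = (45, -82, 16.3), SP-101→SP-103 = (-93, -89, -26.6).
Normal n = (SP-101→SP-102) × (SP-101→SP-103) = (3631.9, -318.9, -11631).
So ∂z/∂x = −n_x/n_z = 0.31226 and ∂z/∂y = −n_y/n_z = −0.02742.
Gradient magnitude |∇z| = √(a² + b²) = √(0.09751 + 0.00075) = 0.31346.
True dip = arctan(0.31346) = 17.4°, dipping toward W (azimuth ≈ 275°).

17.4°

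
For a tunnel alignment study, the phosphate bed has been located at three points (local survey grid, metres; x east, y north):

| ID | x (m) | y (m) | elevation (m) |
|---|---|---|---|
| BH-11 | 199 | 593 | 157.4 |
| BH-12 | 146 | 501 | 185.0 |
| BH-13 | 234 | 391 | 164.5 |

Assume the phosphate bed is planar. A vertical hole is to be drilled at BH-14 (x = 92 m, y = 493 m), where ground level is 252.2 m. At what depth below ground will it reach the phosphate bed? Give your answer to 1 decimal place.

47.3 m

Two edge vectors: BH-11→BH-12 = (-53, -92, 27.6), BH-11→BH-13 = (35, -202, 7.1).
Normal n = (BH-11→BH-12) × (BH-11→BH-13) = (4922, 1342.3, 13926).
So ∂z/∂x = −n_x/n_z = −0.35344 and ∂z/∂y = −n_y/n_z = −0.09639.
Intercept c from BH-11: 157.4 + 70.33 + 57.16 = 284.89.
At (92, 493): z_contact = −32.52 − 47.52 + 284.89 = 204.86 m.
Depth below ground = 252.2 − 204.86 = 47.3 m.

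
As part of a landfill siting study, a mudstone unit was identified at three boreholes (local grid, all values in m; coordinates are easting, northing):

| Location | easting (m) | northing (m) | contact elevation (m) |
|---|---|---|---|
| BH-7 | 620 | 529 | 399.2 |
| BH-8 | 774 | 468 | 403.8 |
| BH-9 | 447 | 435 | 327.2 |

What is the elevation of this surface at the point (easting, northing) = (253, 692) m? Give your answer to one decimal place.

Two edge vectors: BH-7→BH-8 = (154, -61, 4.6), BH-7→BH-9 = (-173, -94, -72).
Normal n = (BH-7→BH-8) × (BH-7→BH-9) = (4824.4, 10292.2, -25029).
So ∂z/∂easting = −n_x/n_z = 0.19275 and ∂z/∂northing = −n_y/n_z = 0.41121.
Intercept c from BH-7: 399.2 − 119.51 − 217.53 = 62.16.
At (253, 692): z = 48.8 + 284.6 + 62.16 = 395.5 m.

395.5 m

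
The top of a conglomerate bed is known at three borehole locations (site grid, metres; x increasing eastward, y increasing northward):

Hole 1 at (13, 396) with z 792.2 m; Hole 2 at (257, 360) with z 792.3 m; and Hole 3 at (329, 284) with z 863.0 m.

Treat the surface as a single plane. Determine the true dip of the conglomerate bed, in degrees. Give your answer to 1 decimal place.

Two edge vectors: Hole 1→Hole 2 = (244, -36, 0.1), Hole 1→Hole 3 = (316, -112, 70.8).
Normal n = (Hole 1→Hole 2) × (Hole 1→Hole 3) = (-2537.6, -17243.6, -15952).
So ∂z/∂x = −n_x/n_z = −0.15908 and ∂z/∂y = −n_y/n_z = −1.08097.
Gradient magnitude |∇z| = √(a² + b²) = √(0.02531 + 1.16849) = 1.09261.
True dip = arctan(1.09261) = 47.5°, dipping toward N (azimuth ≈ 008°).

47.5°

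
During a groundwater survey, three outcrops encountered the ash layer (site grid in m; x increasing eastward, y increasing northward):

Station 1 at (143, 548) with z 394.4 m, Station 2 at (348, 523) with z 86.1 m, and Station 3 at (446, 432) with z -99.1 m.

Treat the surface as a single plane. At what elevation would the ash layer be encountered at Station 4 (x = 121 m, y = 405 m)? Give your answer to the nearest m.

358 m

Let the plane be z = a·x + b·y + c.
Station 2−Station 1: 205a − 25b = −308.3;  Station 3−Station 1: 303a − 116b = −493.5.
Solving gives a = −1.44556, b = 0.47841.
Then c = 394.4 − a·143 − b·548 = 338.95.
At (121, 405): z = −174.9 + 193.8 + 338.95 = 357.8 m.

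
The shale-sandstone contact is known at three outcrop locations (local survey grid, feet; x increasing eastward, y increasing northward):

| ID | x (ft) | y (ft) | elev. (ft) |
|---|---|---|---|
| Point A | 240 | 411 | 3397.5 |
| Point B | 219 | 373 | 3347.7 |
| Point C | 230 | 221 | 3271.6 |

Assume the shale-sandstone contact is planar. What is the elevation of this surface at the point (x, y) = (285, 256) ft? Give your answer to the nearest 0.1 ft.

Two edge vectors: Point A→Point B = (-21, -38, -49.8), Point A→Point C = (-10, -190, -125.9).
Normal n = (Point A→Point B) × (Point A→Point C) = (-4677.8, -2145.9, 3610).
So ∂z/∂x = −n_x/n_z = 1.29579 and ∂z/∂y = −n_y/n_z = 0.59443.
Intercept c from Point A: 3397.5 − 310.99 − 244.31 = 2842.20.
At (285, 256): z = 369.3 + 152.2 + 2842.20 = 3363.7 ft.

3363.7 ft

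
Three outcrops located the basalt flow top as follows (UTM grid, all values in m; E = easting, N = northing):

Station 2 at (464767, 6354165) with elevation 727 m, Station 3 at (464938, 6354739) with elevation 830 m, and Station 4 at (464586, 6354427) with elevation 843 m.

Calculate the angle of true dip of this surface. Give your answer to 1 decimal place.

Let the plane be z = a·E + b·N + c.
Station 3−Station 2: 171a + 574b = 103;  Station 4−Station 2: −181a + 262b = 116.
Solving gives a = −0.26630, b = 0.25878.
Gradient magnitude |∇z| = √(a² + b²) = √(0.07092 + 0.06697) = 0.37132.
True dip = arctan(0.37132) = 20.4°, dipping toward SE (azimuth ≈ 134°).

20.4°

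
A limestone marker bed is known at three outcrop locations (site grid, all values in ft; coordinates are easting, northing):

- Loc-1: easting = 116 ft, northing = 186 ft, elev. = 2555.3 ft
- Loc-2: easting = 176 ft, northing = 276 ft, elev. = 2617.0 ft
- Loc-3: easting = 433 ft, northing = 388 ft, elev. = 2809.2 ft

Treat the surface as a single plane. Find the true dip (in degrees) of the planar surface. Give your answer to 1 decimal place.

Let the plane be z = a·easting + b·northing + c.
Loc-2−Loc-1: 60a + 90b = 61.7;  Loc-3−Loc-1: 317a + 202b = 253.9.
Solving gives a = 0.63300, b = 0.26355.
Gradient magnitude |∇z| = √(a² + b²) = √(0.40069 + 0.06946) = 0.68568.
True dip = arctan(0.68568) = 34.4°, dipping toward WSW (azimuth ≈ 247°).

34.4°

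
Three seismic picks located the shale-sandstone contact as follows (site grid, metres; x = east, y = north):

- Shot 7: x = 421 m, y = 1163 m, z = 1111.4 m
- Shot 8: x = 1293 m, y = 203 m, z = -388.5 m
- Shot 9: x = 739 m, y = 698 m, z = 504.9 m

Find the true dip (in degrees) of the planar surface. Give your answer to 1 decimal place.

51.6°

Two edge vectors: Shot 7→Shot 8 = (872, -960, -1499.9), Shot 7→Shot 9 = (318, -465, -606.5).
Normal n = (Shot 7→Shot 8) × (Shot 7→Shot 9) = (-115213.5, 51899.8, -100200).
So ∂z/∂x = −n_x/n_z = −1.14984 and ∂z/∂y = −n_y/n_z = 0.51796.
Gradient magnitude |∇z| = √(a² + b²) = √(1.32212 + 0.26828) = 1.26111.
True dip = arctan(1.26111) = 51.6°, dipping toward ESE (azimuth ≈ 114°).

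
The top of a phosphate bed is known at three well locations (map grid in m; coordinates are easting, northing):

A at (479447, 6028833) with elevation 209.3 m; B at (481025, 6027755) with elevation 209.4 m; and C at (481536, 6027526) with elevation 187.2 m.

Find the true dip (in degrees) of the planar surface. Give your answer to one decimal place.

Two edge vectors: A→B = (1578, -1078, 0.1), A→C = (2089, -1307, -22.1).
Normal n = (A→B) × (A→C) = (23954.5, 35082.7, 189496).
So ∂z/∂easting = −n_x/n_z = −0.12641 and ∂z/∂northing = −n_y/n_z = −0.18514.
Gradient magnitude |∇z| = √(a² + b²) = √(0.01598 + 0.03428) = 0.22418.
True dip = arctan(0.22418) = 12.6°, dipping toward NE (azimuth ≈ 034°).

12.6°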